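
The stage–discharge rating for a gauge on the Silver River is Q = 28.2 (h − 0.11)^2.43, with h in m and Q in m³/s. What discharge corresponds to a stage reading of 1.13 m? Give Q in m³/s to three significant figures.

Q = 28.2 × (1.13 − 0.11)^2.43 = 28.2 × 1.02^2.43 = 29.59 m³/s

29.6 m³/s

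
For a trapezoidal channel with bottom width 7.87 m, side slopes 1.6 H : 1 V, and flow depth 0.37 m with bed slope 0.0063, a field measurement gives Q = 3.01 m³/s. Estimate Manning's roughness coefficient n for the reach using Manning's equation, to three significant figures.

A = (b + z·y)·y = (7.87 + 1.6×0.37)×0.37 = 3.131 m²
P = b + 2y√(1+z²) = 7.87 + 2×0.37×√(1+1.6²) = 9.266 m
R = A/P = 3.131/9.266 = 0.3379 m
n = (1/Q)·A·R^(2/3)·S^(1/2) = (1/3.01) × 3.131 × 0.4851 × 0.07937 = 0.04005

0.0401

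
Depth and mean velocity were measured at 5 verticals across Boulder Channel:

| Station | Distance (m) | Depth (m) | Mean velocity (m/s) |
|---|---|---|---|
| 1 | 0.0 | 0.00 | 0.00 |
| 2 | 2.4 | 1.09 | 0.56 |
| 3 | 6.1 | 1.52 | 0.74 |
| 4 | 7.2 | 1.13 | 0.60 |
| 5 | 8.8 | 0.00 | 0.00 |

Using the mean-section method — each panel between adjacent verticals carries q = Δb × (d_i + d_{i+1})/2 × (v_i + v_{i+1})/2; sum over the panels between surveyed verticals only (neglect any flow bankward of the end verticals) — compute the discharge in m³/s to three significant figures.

4.75 m³/s

Panel 1-2: Δb = 2.4 m, d̄ = (0.00+1.09)/2 = 0.545, v̄ = (0.00+0.56)/2 = 0.28 → q = 2.4×0.545×0.28 = 0.3662 m³/s
Panel 2-3: Δb = 3.7 m, d̄ = (1.09+1.52)/2 = 1.305, v̄ = (0.56+0.74)/2 = 0.65 → q = 3.7×1.305×0.65 = 3.139 m³/s
Panel 3-4: Δb = 1.1 m, d̄ = (1.52+1.13)/2 = 1.325, v̄ = (0.74+0.60)/2 = 0.67 → q = 1.1×1.325×0.67 = 0.9765 m³/s
Panel 4-5: Δb = 1.6 m, d̄ = (1.13+0.00)/2 = 0.565, v̄ = (0.60+0.00)/2 = 0.3 → q = 1.6×0.565×0.3 = 0.2712 m³/s
Q = Σ q = 4.752 m³/s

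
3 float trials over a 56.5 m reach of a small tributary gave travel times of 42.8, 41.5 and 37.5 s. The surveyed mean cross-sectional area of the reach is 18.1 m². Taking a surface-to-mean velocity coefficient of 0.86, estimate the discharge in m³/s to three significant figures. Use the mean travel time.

t̄ = (42.8 + 41.5 + 37.5) / 3 = 40.6 s
v_surface = L / t̄ = 56.5 / 40.6 = 1.392 m/s
v_mean = 0.86 × 1.392 = 1.197 m/s
Q = A × v_mean = 18.1 × 1.197 = 21.66 m³/s

21.7 m³/s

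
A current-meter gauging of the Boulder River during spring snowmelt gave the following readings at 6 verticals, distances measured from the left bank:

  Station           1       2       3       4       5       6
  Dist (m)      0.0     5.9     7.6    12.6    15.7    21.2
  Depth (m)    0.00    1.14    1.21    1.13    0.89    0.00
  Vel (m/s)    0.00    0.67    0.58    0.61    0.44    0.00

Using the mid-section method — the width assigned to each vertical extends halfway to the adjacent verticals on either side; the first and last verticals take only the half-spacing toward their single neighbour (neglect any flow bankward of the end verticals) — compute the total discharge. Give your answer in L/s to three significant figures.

9730 L/s

w_2 = (7.6 − 0.0)/2 = 3.8 m; q_2 = 0.67 × 1.14 × 3.8 = 2.902 m³/s
w_3 = (12.6 − 5.9)/2 = 3.35 m; q_3 = 0.58 × 1.21 × 3.35 = 2.351 m³/s
w_4 = (15.7 − 7.6)/2 = 4.05 m; q_4 = 0.61 × 1.13 × 4.05 = 2.792 m³/s
w_5 = (21.2 − 12.6)/2 = 4.3 m; q_5 = 0.44 × 0.89 × 4.3 = 1.684 m³/s
Stations 1, 6 contribute zero (depth or velocity is 0).
Q = Σ qᵢ = 9.729 m³/s
= 9.729 × 1000 = 9729 L/s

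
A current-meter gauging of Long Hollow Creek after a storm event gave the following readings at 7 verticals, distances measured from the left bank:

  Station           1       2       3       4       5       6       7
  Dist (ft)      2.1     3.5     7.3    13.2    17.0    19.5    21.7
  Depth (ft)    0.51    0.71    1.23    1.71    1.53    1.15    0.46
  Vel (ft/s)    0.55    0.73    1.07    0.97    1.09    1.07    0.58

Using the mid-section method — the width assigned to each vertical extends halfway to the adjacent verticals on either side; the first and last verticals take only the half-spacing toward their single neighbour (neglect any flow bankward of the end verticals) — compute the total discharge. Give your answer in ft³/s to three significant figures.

w_1 = (3.5 − 2.1)/2 = 0.7 ft; q_1 = 0.55 × 0.51 × 0.7 = 0.1964 ft³/s
w_2 = (7.3 − 2.1)/2 = 2.6 ft; q_2 = 0.73 × 0.71 × 2.6 = 1.348 ft³/s
w_3 = (13.2 − 3.5)/2 = 4.85 ft; q_3 = 1.07 × 1.23 × 4.85 = 6.383 ft³/s
w_4 = (17.0 − 7.3)/2 = 4.85 ft; q_4 = 0.97 × 1.71 × 4.85 = 8.045 ft³/s
w_5 = (19.5 − 13.2)/2 = 3.15 ft; q_5 = 1.09 × 1.53 × 3.15 = 5.253 ft³/s
w_6 = (21.7 − 17.0)/2 = 2.35 ft; q_6 = 1.07 × 1.15 × 2.35 = 2.892 ft³/s
w_7 = (21.7 − 19.5)/2 = 1.1 ft; q_7 = 0.58 × 0.46 × 1.1 = 0.2935 ft³/s
Q = Σ qᵢ = 24.41 ft³/s

24.4 ft³/s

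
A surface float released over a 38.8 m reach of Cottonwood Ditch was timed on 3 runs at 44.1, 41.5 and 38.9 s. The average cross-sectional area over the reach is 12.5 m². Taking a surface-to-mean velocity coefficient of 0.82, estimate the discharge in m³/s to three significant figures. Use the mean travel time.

9.58 m³/s

t̄ = (44.1 + 41.5 + 38.9) / 3 = 41.5 s
v_surface = L / t̄ = 38.8 / 41.5 = 0.9349 m/s
v_mean = 0.82 × 0.9349 = 0.7667 m/s
Q = A × v_mean = 12.5 × 0.7667 = 9.583 m³/s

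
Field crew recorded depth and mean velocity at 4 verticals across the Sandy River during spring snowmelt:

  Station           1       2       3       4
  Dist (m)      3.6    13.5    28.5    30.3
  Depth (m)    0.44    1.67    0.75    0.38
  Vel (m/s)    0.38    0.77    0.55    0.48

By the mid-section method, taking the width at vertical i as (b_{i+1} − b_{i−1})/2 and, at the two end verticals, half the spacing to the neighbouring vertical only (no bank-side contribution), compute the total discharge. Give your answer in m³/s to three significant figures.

20.5 m³/s

w_1 = (13.5 − 3.6)/2 = 4.95 m; q_1 = 0.38 × 0.44 × 4.95 = 0.8276 m³/s
w_2 = (28.5 − 3.6)/2 = 12.45 m; q_2 = 0.77 × 1.67 × 12.45 = 16.01 m³/s
w_3 = (30.3 − 13.5)/2 = 8.4 m; q_3 = 0.55 × 0.75 × 8.4 = 3.465 m³/s
w_4 = (30.3 − 28.5)/2 = 0.9 m; q_4 = 0.48 × 0.38 × 0.9 = 0.1642 m³/s
Q = Σ qᵢ = 20.47 m³/s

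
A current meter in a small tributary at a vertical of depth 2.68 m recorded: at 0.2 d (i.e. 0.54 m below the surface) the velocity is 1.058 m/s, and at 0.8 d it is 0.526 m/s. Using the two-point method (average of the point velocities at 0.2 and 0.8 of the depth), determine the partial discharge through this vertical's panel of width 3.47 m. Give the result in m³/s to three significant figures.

7.37 m³/s

v̄ = (1.058 + 0.526) / 2 = 0.7920 m/s
q = v̄ × d × w = 0.7920 × 2.68 × 3.47 = 7.365 m³/s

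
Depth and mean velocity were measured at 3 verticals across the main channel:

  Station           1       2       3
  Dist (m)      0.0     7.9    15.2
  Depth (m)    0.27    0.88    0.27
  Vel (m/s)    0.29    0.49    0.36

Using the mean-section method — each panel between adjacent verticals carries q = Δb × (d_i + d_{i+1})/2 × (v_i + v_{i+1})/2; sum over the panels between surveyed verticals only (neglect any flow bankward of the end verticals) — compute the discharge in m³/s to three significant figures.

Panel 1-2: Δb = 7.9 m, d̄ = (0.27+0.88)/2 = 0.575, v̄ = (0.29+0.49)/2 = 0.39 → q = 7.9×0.575×0.39 = 1.772 m³/s
Panel 2-3: Δb = 7.3 m, d̄ = (0.88+0.27)/2 = 0.575, v̄ = (0.49+0.36)/2 = 0.425 → q = 7.3×0.575×0.425 = 1.784 m³/s
Q = Σ q = 3.556 m³/s

3.56 m³/s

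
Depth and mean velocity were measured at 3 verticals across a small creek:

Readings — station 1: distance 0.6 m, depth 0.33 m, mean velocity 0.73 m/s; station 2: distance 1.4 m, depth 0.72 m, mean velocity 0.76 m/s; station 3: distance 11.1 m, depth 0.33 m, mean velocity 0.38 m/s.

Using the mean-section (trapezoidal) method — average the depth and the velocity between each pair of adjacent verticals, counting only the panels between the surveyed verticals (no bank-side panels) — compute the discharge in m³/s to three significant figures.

3.22 m³/s

Panel 1-2: Δb = 0.8 m, d̄ = (0.33+0.72)/2 = 0.525, v̄ = (0.73+0.76)/2 = 0.745 → q = 0.8×0.525×0.745 = 0.3129 m³/s
Panel 2-3: Δb = 9.7 m, d̄ = (0.72+0.33)/2 = 0.525, v̄ = (0.76+0.38)/2 = 0.57 → q = 9.7×0.525×0.57 = 2.903 m³/s
Q = Σ q = 3.216 m³/s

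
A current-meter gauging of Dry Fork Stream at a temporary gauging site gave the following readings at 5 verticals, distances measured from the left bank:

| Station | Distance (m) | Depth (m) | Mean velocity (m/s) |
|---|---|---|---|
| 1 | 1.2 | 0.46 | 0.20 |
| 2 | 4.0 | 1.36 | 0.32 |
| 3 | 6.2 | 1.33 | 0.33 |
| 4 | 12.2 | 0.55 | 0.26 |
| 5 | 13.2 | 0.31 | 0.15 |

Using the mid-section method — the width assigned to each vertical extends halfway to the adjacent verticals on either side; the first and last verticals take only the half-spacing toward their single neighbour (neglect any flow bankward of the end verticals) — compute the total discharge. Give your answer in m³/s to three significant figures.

w_1 = (4.0 − 1.2)/2 = 1.4 m; q_1 = 0.20 × 0.46 × 1.4 = 0.1288 m³/s
w_2 = (6.2 − 1.2)/2 = 2.5 m; q_2 = 0.32 × 1.36 × 2.5 = 1.088 m³/s
w_3 = (12.2 − 4.0)/2 = 4.1 m; q_3 = 0.33 × 1.33 × 4.1 = 1.799 m³/s
w_4 = (13.2 − 6.2)/2 = 3.5 m; q_4 = 0.26 × 0.55 × 3.5 = 0.5005 m³/s
w_5 = (13.2 − 12.2)/2 = 0.5 m; q_5 = 0.15 × 0.31 × 0.5 = 0.02325 m³/s
Q = Σ qᵢ = 3.540 m³/s

3.54 m³/s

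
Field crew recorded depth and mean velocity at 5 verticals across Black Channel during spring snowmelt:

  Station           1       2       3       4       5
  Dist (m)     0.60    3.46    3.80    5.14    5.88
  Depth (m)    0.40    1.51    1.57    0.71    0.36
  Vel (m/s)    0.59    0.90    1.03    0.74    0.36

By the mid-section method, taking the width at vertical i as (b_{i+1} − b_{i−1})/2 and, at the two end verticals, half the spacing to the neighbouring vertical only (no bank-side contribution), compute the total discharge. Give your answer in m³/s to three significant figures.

w_1 = (3.46 − 0.60)/2 = 1.43 m; q_1 = 0.59 × 0.40 × 1.43 = 0.3375 m³/s
w_2 = (3.80 − 0.60)/2 = 1.6 m; q_2 = 0.90 × 1.51 × 1.6 = 2.174 m³/s
w_3 = (5.14 − 3.46)/2 = 0.84 m; q_3 = 1.03 × 1.57 × 0.84 = 1.358 m³/s
w_4 = (5.88 − 3.80)/2 = 1.04 m; q_4 = 0.74 × 0.71 × 1.04 = 0.5464 m³/s
w_5 = (5.88 − 5.14)/2 = 0.37 m; q_5 = 0.36 × 0.36 × 0.37 = 0.04795 m³/s
Q = Σ qᵢ = 4.465 m³/s

4.46 m³/s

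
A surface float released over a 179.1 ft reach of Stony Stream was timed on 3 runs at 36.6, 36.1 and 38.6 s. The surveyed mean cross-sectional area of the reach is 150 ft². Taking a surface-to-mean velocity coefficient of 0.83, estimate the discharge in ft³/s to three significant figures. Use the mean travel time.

601 ft³/s

t̄ = (36.6 + 36.1 + 38.6) / 3 = 37.1 s
v_surface = L / t̄ = 179.1 / 37.1 = 4.827 ft/s
v_mean = 0.83 × 4.827 = 4.007 ft/s
Q = A × v_mean = 150 × 4.007 = 601.0 ft³/s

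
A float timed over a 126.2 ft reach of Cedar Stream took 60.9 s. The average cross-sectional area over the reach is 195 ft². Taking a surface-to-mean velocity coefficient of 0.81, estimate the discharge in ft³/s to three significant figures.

v_surface = L / t̄ = 126.2 / 60.9 = 2.072 ft/s
v_mean = 0.81 × 2.072 = 1.679 ft/s
Q = A × v_mean = 195 × 1.679 = 327.3 ft³/s

327 ft³/s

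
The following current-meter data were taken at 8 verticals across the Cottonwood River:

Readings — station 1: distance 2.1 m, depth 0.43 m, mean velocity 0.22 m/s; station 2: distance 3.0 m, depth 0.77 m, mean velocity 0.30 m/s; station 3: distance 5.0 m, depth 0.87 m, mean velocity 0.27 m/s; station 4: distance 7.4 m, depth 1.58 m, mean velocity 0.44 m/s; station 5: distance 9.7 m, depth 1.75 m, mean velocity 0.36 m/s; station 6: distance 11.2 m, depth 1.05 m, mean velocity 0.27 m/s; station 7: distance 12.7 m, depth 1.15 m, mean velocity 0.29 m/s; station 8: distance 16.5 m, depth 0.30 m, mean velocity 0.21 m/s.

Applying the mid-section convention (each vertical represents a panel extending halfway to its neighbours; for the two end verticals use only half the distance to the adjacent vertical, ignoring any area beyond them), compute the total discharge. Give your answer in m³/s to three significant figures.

5.15 m³/s

w_1 = (3.0 − 2.1)/2 = 0.45 m; q_1 = 0.22 × 0.43 × 0.45 = 0.04257 m³/s
w_2 = (5.0 − 2.1)/2 = 1.45 m; q_2 = 0.30 × 0.77 × 1.45 = 0.3350 m³/s
w_3 = (7.4 − 3.0)/2 = 2.2 m; q_3 = 0.27 × 0.87 × 2.2 = 0.5168 m³/s
w_4 = (9.7 − 5.0)/2 = 2.35 m; q_4 = 0.44 × 1.58 × 2.35 = 1.634 m³/s
w_5 = (11.2 − 7.4)/2 = 1.9 m; q_5 = 0.36 × 1.75 × 1.9 = 1.197 m³/s
w_6 = (12.7 − 9.7)/2 = 1.5 m; q_6 = 0.27 × 1.05 × 1.5 = 0.4253 m³/s
w_7 = (16.5 − 11.2)/2 = 2.65 m; q_7 = 0.29 × 1.15 × 2.65 = 0.8838 m³/s
w_8 = (16.5 − 12.7)/2 = 1.9 m; q_8 = 0.21 × 0.30 × 1.9 = 0.1197 m³/s
Q = Σ qᵢ = 5.154 m³/s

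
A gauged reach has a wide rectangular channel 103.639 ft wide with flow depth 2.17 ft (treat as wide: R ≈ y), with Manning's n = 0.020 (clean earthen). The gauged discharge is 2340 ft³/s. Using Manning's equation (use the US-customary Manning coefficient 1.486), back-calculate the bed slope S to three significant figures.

0.00698

A = b·y = 103.639 × 2.17 = 224.9 ft²
Wide channel: R ≈ y = 2.17 ft
S = (Q·n / (1.486·A·R^(2/3)))² = (2340×0.020 / (1.486×224.9×1.676))² = 0.006980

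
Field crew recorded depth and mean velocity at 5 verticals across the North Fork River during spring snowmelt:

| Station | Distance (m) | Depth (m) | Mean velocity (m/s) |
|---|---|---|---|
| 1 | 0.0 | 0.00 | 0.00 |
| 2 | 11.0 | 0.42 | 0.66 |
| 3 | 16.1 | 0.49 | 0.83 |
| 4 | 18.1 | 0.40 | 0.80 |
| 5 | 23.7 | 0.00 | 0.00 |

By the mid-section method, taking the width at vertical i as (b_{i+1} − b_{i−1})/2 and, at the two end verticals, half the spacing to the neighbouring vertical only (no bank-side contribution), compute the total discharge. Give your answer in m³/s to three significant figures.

4.89 m³/s

w_2 = (16.1 − 0.0)/2 = 8.05 m; q_2 = 0.66 × 0.42 × 8.05 = 2.231 m³/s
w_3 = (18.1 − 11.0)/2 = 3.55 m; q_3 = 0.83 × 0.49 × 3.55 = 1.444 m³/s
w_4 = (23.7 − 16.1)/2 = 3.8 m; q_4 = 0.80 × 0.40 × 3.8 = 1.216 m³/s
Stations 1, 5 contribute zero (depth or velocity is 0).
Q = Σ qᵢ = 4.891 m³/s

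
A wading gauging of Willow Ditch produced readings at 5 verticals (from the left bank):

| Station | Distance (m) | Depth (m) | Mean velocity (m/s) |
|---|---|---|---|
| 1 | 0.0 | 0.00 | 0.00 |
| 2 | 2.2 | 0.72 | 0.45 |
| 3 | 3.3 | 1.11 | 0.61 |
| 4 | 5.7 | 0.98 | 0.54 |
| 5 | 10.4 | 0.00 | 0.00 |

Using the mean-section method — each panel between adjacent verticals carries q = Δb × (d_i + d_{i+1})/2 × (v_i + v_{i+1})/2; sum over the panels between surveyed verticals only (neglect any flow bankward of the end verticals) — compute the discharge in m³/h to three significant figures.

9990 m³/h

Panel 1-2: Δb = 2.2 m, d̄ = (0.00+0.72)/2 = 0.36, v̄ = (0.00+0.45)/2 = 0.225 → q = 2.2×0.36×0.225 = 0.1782 m³/s
Panel 2-3: Δb = 1.1 m, d̄ = (0.72+1.11)/2 = 0.915, v̄ = (0.45+0.61)/2 = 0.53 → q = 1.1×0.915×0.53 = 0.5334 m³/s
Panel 3-4: Δb = 2.4 m, d̄ = (1.11+0.98)/2 = 1.045, v̄ = (0.61+0.54)/2 = 0.575 → q = 2.4×1.045×0.575 = 1.442 m³/s
Panel 4-5: Δb = 4.7 m, d̄ = (0.98+0.00)/2 = 0.49, v̄ = (0.54+0.00)/2 = 0.27 → q = 4.7×0.49×0.27 = 0.6218 m³/s
Q = Σ q = 2.776 m³/s
= 2.776 × 3600 = 9992 m³/h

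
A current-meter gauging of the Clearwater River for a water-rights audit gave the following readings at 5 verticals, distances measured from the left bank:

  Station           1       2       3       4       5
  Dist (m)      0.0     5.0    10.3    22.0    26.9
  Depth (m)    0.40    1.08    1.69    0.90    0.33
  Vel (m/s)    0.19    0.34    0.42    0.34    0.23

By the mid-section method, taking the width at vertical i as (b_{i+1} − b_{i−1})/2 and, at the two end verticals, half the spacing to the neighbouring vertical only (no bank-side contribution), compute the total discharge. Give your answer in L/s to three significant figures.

10800 L/s

w_1 = (5.0 − 0.0)/2 = 2.5 m; q_1 = 0.19 × 0.40 × 2.5 = 0.1900 m³/s
w_2 = (10.3 − 0.0)/2 = 5.15 m; q_2 = 0.34 × 1.08 × 5.15 = 1.891 m³/s
w_3 = (22.0 − 5.0)/2 = 8.5 m; q_3 = 0.42 × 1.69 × 8.5 = 6.033 m³/s
w_4 = (26.9 − 10.3)/2 = 8.3 m; q_4 = 0.34 × 0.90 × 8.3 = 2.540 m³/s
w_5 = (26.9 − 22.0)/2 = 2.45 m; q_5 = 0.23 × 0.33 × 2.45 = 0.1860 m³/s
Q = Σ qᵢ = 10.84 m³/s
= 10.84 × 1000 = 10840 L/s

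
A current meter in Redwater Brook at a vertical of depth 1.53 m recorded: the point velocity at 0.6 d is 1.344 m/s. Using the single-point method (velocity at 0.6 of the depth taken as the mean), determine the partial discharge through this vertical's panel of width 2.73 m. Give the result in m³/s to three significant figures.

v̄ = v₀.₆ = 1.344 m/s
q = v̄ × d × w = 1.344 × 1.53 × 2.73 = 5.614 m³/s

5.61 m³/s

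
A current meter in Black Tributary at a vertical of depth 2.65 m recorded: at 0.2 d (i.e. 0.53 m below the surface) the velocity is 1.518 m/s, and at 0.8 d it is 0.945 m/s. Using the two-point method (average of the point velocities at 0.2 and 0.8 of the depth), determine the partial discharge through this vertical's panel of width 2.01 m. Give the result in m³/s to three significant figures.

v̄ = (1.518 + 0.945) / 2 = 1.232 m/s
q = v̄ × d × w = 1.232 × 2.65 × 2.01 = 6.560 m³/s

6.56 m³/s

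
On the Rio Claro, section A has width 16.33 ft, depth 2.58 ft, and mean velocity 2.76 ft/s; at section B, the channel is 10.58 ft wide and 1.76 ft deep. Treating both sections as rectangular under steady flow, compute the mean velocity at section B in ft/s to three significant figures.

Q = A₁V₁ = (16.33×2.58) × 2.76 = 116.3 ft³/s
A₂ = 10.58 × 1.76 = 18.62 ft²
V₂ = Q/A₂ = 116.3/18.62 = 6.245 ft/s

6.24 ft/s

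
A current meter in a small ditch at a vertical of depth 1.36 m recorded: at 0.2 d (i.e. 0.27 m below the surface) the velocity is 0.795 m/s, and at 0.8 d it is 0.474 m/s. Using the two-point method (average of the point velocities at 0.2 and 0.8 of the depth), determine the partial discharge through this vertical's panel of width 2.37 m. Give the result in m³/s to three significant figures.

v̄ = (0.795 + 0.474) / 2 = 0.6345 m/s
q = v̄ × d × w = 0.6345 × 1.36 × 2.37 = 2.045 m³/s

2.05 m³/s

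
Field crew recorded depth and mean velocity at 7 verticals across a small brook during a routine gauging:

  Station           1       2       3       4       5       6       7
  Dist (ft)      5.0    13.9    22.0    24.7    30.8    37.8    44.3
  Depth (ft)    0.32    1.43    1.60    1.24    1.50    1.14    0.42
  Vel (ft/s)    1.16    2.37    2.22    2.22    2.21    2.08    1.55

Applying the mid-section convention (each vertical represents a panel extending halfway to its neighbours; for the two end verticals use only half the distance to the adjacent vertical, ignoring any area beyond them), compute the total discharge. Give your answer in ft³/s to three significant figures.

102 ft³/s

w_1 = (13.9 − 5.0)/2 = 4.45 ft; q_1 = 1.16 × 0.32 × 4.45 = 1.652 ft³/s
w_2 = (22.0 − 5.0)/2 = 8.5 ft; q_2 = 2.37 × 1.43 × 8.5 = 28.81 ft³/s
w_3 = (24.7 − 13.9)/2 = 5.4 ft; q_3 = 2.22 × 1.60 × 5.4 = 19.18 ft³/s
w_4 = (30.8 − 22.0)/2 = 4.4 ft; q_4 = 2.22 × 1.24 × 4.4 = 12.11 ft³/s
w_5 = (37.8 − 24.7)/2 = 6.55 ft; q_5 = 2.21 × 1.50 × 6.55 = 21.71 ft³/s
w_6 = (44.3 − 30.8)/2 = 6.75 ft; q_6 = 2.08 × 1.14 × 6.75 = 16.01 ft³/s
w_7 = (44.3 − 37.8)/2 = 3.25 ft; q_7 = 1.55 × 0.42 × 3.25 = 2.116 ft³/s
Q = Σ qᵢ = 101.6 ft³/s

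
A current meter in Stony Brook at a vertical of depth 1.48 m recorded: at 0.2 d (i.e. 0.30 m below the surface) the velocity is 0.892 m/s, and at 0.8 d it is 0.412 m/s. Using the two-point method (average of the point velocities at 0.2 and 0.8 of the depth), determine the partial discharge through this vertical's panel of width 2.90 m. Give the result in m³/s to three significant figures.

2.80 m³/s

v̄ = (0.892 + 0.412) / 2 = 0.6520 m/s
q = v̄ × d × w = 0.6520 × 1.48 × 2.90 = 2.798 m³/s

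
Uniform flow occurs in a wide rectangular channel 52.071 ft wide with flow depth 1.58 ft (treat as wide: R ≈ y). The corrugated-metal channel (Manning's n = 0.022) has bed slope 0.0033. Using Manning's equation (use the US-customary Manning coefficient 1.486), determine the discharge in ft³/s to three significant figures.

A = b·y = 52.071 × 1.58 = 82.27 ft²
Wide channel: R ≈ y = 1.58 ft
Q = (1.486/n)·A·R^(2/3)·S^(1/2) = (1.486/0.022) × 82.27 × 1.580^(2/3) × 0.0033^(1/2) = 433.1 ft³/s

433 ft³/s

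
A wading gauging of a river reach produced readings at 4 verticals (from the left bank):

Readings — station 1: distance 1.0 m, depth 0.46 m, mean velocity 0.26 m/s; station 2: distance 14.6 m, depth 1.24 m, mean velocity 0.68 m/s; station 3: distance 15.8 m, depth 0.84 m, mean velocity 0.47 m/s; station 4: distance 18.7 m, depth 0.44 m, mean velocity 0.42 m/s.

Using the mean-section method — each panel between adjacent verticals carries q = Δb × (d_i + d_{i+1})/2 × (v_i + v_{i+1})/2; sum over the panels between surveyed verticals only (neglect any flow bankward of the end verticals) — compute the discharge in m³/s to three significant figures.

Panel 1-2: Δb = 13.6 m, d̄ = (0.46+1.24)/2 = 0.85, v̄ = (0.26+0.68)/2 = 0.47 → q = 13.6×0.85×0.47 = 5.433 m³/s
Panel 2-3: Δb = 1.2 m, d̄ = (1.24+0.84)/2 = 1.04, v̄ = (0.68+0.47)/2 = 0.575 → q = 1.2×1.04×0.575 = 0.7176 m³/s
Panel 3-4: Δb = 2.9 m, d̄ = (0.84+0.44)/2 = 0.64, v̄ = (0.47+0.42)/2 = 0.445 → q = 2.9×0.64×0.445 = 0.8259 m³/s
Q = Σ q = 6.977 m³/s

6.98 m³/s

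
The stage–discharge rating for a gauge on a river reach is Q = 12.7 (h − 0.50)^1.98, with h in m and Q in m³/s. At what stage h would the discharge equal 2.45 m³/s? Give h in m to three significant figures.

0.936 m

h − h₀ = (Q/C)^(1/b) = (2.45/12.7)^(1/1.98) = 0.4356 m
h = 0.50 + 0.4356 = 0.9356 m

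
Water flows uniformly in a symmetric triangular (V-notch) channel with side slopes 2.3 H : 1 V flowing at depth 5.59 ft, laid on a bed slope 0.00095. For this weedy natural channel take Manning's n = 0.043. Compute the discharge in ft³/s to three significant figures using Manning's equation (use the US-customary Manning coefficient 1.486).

A = z·y² = 2.3×5.59² = 71.87 ft²
P = 2y√(1+z²) = 2×5.59×√(1+2.3²) = 28.04 ft
R = A/P = 71.87/28.04 = 2.563 ft
Q = (1.486/n)·A·R^(2/3)·S^(1/2) = (1.486/0.043) × 71.87 × 2.563^(2/3) × 0.00095^(1/2) = 143.4 ft³/s

143 ft³/s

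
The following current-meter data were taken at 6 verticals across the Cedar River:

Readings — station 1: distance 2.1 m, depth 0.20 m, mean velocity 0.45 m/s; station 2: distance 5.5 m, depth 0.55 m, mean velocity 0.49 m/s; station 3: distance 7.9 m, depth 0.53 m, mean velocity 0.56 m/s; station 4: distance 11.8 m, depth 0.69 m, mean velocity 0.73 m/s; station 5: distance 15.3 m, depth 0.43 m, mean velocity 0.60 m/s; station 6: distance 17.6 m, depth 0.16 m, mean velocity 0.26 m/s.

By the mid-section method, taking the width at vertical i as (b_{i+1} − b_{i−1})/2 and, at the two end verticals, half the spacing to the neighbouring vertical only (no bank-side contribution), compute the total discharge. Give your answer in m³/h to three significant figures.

w_1 = (5.5 − 2.1)/2 = 1.7 m; q_1 = 0.45 × 0.20 × 1.7 = 0.1530 m³/s
w_2 = (7.9 − 2.1)/2 = 2.9 m; q_2 = 0.49 × 0.55 × 2.9 = 0.7816 m³/s
w_3 = (11.8 − 5.5)/2 = 3.15 m; q_3 = 0.56 × 0.53 × 3.15 = 0.9349 m³/s
w_4 = (15.3 − 7.9)/2 = 3.7 m; q_4 = 0.73 × 0.69 × 3.7 = 1.864 m³/s
w_5 = (17.6 − 11.8)/2 = 2.9 m; q_5 = 0.60 × 0.43 × 2.9 = 0.7482 m³/s
w_6 = (17.6 − 15.3)/2 = 1.15 m; q_6 = 0.26 × 0.16 × 1.15 = 0.04784 m³/s
Q = Σ qᵢ = 4.529 m³/s
= 4.529 × 3600 = 16310 m³/h

16300 m³/h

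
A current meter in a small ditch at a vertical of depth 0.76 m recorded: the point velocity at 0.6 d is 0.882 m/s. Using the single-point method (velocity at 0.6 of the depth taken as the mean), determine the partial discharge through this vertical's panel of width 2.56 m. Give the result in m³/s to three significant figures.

1.72 m³/s

v̄ = v₀.₆ = 0.882 m/s
q = v̄ × d × w = 0.8820 × 0.76 × 2.56 = 1.716 m³/s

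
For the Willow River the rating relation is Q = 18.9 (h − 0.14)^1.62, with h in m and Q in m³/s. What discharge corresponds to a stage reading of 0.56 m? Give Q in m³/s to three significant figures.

4.64 m³/s

Q = 18.9 × (0.56 − 0.14)^1.62 = 18.9 × 0.42^1.62 = 4.636 m³/s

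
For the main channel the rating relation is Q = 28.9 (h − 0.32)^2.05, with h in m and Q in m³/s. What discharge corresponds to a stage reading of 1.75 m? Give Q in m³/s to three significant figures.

Q = 28.9 × (1.75 − 0.32)^2.05 = 28.9 × 1.43^2.05 = 60.16 m³/s

60.2 m³/s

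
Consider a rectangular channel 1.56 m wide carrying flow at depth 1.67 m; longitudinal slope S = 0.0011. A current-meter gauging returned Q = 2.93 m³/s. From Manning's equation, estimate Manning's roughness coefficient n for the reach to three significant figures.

A = b·y = 1.56 × 1.67 = 2.605 m²
P = b + 2y = 1.56 + 2×1.67 = 4.900 m
R = A/P = 2.605/4.900 = 0.5317 m
n = (1/Q)·A·R^(2/3)·S^(1/2) = (1/2.93) × 2.605 × 0.6563 × 0.03317 = 0.01935

0.0194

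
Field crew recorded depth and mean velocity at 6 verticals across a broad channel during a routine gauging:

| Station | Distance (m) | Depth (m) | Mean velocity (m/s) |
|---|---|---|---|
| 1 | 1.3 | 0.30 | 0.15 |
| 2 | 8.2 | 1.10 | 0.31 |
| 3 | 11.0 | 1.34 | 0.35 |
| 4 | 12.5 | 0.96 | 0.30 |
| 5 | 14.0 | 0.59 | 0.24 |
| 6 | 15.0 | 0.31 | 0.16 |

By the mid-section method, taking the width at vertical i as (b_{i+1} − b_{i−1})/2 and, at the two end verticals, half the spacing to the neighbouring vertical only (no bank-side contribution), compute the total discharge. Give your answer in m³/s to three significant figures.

w_1 = (8.2 − 1.3)/2 = 3.45 m; q_1 = 0.15 × 0.30 × 3.45 = 0.1553 m³/s
w_2 = (11.0 − 1.3)/2 = 4.85 m; q_2 = 0.31 × 1.10 × 4.85 = 1.654 m³/s
w_3 = (12.5 − 8.2)/2 = 2.15 m; q_3 = 0.35 × 1.34 × 2.15 = 1.008 m³/s
w_4 = (14.0 − 11.0)/2 = 1.5 m; q_4 = 0.30 × 0.96 × 1.5 = 0.4320 m³/s
w_5 = (15.0 − 12.5)/2 = 1.25 m; q_5 = 0.24 × 0.59 × 1.25 = 0.1770 m³/s
w_6 = (15.0 − 14.0)/2 = 0.5 m; q_6 = 0.16 × 0.31 × 0.5 = 0.02480 m³/s
Q = Σ qᵢ = 3.451 m³/s

3.45 m³/s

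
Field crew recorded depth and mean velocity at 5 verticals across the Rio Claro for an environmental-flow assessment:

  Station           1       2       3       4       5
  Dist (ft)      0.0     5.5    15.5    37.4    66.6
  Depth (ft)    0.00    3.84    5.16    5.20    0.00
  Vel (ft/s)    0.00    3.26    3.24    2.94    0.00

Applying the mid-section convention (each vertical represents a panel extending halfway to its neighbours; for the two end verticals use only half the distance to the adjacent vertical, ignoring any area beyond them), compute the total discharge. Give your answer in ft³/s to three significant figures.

754 ft³/s

w_2 = (15.5 − 0.0)/2 = 7.75 ft; q_2 = 3.26 × 3.84 × 7.75 = 97.02 ft³/s
w_3 = (37.4 − 5.5)/2 = 15.95 ft; q_3 = 3.24 × 5.16 × 15.95 = 266.7 ft³/s
w_4 = (66.6 − 15.5)/2 = 25.55 ft; q_4 = 2.94 × 5.20 × 25.55 = 390.6 ft³/s
Stations 1, 5 contribute zero (depth or velocity is 0).
Q = Σ qᵢ = 754.3 ft³/s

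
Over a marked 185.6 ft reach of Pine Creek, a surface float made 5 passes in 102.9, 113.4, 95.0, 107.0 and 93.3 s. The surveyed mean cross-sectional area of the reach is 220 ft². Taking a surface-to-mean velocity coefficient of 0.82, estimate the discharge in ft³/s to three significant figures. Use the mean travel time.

327 ft³/s

t̄ = (102.9 + 113.4 + 95.0 + 107.0 + 93.3) / 5 = 102.32 s
v_surface = L / t̄ = 185.6 / 102.32 = 1.814 ft/s
v_mean = 0.82 × 1.814 = 1.487 ft/s
Q = A × v_mean = 220 × 1.487 = 327.2 ft³/s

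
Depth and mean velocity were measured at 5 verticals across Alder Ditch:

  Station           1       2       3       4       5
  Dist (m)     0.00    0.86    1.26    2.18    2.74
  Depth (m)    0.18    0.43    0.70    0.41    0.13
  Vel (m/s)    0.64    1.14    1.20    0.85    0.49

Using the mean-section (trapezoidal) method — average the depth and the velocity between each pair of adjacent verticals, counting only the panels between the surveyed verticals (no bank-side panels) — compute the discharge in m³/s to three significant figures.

Panel 1-2: Δb = 0.86 m, d̄ = (0.18+0.43)/2 = 0.305, v̄ = (0.64+1.14)/2 = 0.89 → q = 0.86×0.305×0.89 = 0.2334 m³/s
Panel 2-3: Δb = 0.4 m, d̄ = (0.43+0.70)/2 = 0.565, v̄ = (1.14+1.20)/2 = 1.17 → q = 0.4×0.565×1.17 = 0.2644 m³/s
Panel 3-4: Δb = 0.92 m, d̄ = (0.70+0.41)/2 = 0.555, v̄ = (1.20+0.85)/2 = 1.025 → q = 0.92×0.555×1.025 = 0.5234 m³/s
Panel 4-5: Δb = 0.56 m, d̄ = (0.41+0.13)/2 = 0.27, v̄ = (0.85+0.49)/2 = 0.67 → q = 0.56×0.27×0.67 = 0.1013 m³/s
Q = Σ q = 1.123 m³/s

1.12 m³/s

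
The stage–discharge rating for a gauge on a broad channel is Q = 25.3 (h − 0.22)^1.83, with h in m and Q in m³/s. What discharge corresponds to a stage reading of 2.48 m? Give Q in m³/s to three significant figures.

Q = 25.3 × (2.48 − 0.22)^1.83 = 25.3 × 2.26^1.83 = 112.5 m³/s

112 m³/s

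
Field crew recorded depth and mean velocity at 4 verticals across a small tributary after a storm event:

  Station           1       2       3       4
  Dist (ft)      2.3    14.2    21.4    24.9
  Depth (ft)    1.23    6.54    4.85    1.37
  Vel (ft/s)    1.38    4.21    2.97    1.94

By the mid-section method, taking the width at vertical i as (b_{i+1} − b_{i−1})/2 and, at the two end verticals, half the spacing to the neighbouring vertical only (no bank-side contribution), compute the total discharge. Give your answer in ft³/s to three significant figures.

355 ft³/s

w_1 = (14.2 − 2.3)/2 = 5.95 ft; q_1 = 1.38 × 1.23 × 5.95 = 10.10 ft³/s
w_2 = (21.4 − 2.3)/2 = 9.55 ft; q_2 = 4.21 × 6.54 × 9.55 = 262.9 ft³/s
w_3 = (24.9 − 14.2)/2 = 5.35 ft; q_3 = 2.97 × 4.85 × 5.35 = 77.06 ft³/s
w_4 = (24.9 − 21.4)/2 = 1.75 ft; q_4 = 1.94 × 1.37 × 1.75 = 4.651 ft³/s
Q = Σ qᵢ = 354.8 ft³/s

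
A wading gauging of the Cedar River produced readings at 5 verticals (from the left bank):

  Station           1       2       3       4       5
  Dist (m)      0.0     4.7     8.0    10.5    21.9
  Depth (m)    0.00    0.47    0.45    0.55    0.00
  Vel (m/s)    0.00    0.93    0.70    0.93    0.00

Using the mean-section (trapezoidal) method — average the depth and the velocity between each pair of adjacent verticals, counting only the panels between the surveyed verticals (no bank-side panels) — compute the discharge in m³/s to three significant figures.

Panel 1-2: Δb = 4.7 m, d̄ = (0.00+0.47)/2 = 0.235, v̄ = (0.00+0.93)/2 = 0.465 → q = 4.7×0.235×0.465 = 0.5136 m³/s
Panel 2-3: Δb = 3.3 m, d̄ = (0.47+0.45)/2 = 0.46, v̄ = (0.93+0.70)/2 = 0.815 → q = 3.3×0.46×0.815 = 1.237 m³/s
Panel 3-4: Δb = 2.5 m, d̄ = (0.45+0.55)/2 = 0.5, v̄ = (0.70+0.93)/2 = 0.815 → q = 2.5×0.5×0.815 = 1.019 m³/s
Panel 4-5: Δb = 11.4 m, d̄ = (0.55+0.00)/2 = 0.275, v̄ = (0.93+0.00)/2 = 0.465 → q = 11.4×0.275×0.465 = 1.458 m³/s
Q = Σ q = 4.227 m³/s

4.23 m³/s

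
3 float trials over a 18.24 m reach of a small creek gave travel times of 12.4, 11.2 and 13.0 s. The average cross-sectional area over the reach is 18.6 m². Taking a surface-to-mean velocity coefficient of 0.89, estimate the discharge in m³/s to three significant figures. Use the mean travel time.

t̄ = (12.4 + 11.2 + 13.0) / 3 = 12.2 s
v_surface = L / t̄ = 18.24 / 12.2 = 1.495 m/s
v_mean = 0.89 × 1.495 = 1.331 m/s
Q = A × v_mean = 18.6 × 1.331 = 24.75 m³/s

24.7 m³/s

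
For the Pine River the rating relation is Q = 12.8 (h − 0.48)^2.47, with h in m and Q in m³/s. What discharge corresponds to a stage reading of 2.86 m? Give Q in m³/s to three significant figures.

109 m³/s

Q = 12.8 × (2.86 − 0.48)^2.47 = 12.8 × 2.38^2.47 = 109.0 m³/s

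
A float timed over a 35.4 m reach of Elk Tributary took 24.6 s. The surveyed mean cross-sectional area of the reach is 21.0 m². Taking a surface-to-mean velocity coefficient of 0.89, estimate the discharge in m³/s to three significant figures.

26.9 m³/s

v_surface = L / t̄ = 35.4 / 24.6 = 1.439 m/s
v_mean = 0.89 × 1.439 = 1.281 m/s
Q = A × v_mean = 21.0 × 1.281 = 26.90 m³/s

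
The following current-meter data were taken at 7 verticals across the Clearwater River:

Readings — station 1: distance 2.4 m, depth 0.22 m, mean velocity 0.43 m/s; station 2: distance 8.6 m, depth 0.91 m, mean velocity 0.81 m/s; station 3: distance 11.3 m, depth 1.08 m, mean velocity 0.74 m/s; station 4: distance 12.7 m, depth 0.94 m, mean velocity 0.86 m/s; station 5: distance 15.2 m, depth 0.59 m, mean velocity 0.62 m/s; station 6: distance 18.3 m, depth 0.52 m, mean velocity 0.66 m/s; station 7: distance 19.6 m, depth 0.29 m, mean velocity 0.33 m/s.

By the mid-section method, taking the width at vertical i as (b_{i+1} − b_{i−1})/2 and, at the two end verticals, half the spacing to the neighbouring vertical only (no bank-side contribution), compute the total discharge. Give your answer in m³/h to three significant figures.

31100 m³/h

w_1 = (8.6 − 2.4)/2 = 3.1 m; q_1 = 0.43 × 0.22 × 3.1 = 0.2933 m³/s
w_2 = (11.3 − 2.4)/2 = 4.45 m; q_2 = 0.81 × 0.91 × 4.45 = 3.280 m³/s
w_3 = (12.7 − 8.6)/2 = 2.05 m; q_3 = 0.74 × 1.08 × 2.05 = 1.638 m³/s
w_4 = (15.2 − 11.3)/2 = 1.95 m; q_4 = 0.86 × 0.94 × 1.95 = 1.576 m³/s
w_5 = (18.3 − 12.7)/2 = 2.8 m; q_5 = 0.62 × 0.59 × 2.8 = 1.024 m³/s
w_6 = (19.6 − 15.2)/2 = 2.2 m; q_6 = 0.66 × 0.52 × 2.2 = 0.7550 m³/s
w_7 = (19.6 − 18.3)/2 = 0.65 m; q_7 = 0.33 × 0.29 × 0.65 = 0.06221 m³/s
Q = Σ qᵢ = 8.630 m³/s
= 8.630 × 3600 = 31070 m³/h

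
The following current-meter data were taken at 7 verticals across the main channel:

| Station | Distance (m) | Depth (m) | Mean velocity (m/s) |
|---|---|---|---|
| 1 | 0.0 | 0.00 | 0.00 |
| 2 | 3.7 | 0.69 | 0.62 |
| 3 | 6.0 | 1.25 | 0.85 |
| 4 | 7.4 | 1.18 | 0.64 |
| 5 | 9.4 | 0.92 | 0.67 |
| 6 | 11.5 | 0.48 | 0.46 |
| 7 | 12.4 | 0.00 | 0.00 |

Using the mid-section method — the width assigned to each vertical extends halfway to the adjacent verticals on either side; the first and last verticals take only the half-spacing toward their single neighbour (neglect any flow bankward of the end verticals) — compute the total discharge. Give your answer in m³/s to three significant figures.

6.13 m³/s

w_2 = (6.0 − 0.0)/2 = 3 m; q_2 = 0.62 × 0.69 × 3 = 1.283 m³/s
w_3 = (7.4 − 3.7)/2 = 1.85 m; q_3 = 0.85 × 1.25 × 1.85 = 1.966 m³/s
w_4 = (9.4 − 6.0)/2 = 1.7 m; q_4 = 0.64 × 1.18 × 1.7 = 1.284 m³/s
w_5 = (11.5 − 7.4)/2 = 2.05 m; q_5 = 0.67 × 0.92 × 2.05 = 1.264 m³/s
w_6 = (12.4 − 9.4)/2 = 1.5 m; q_6 = 0.46 × 0.48 × 1.5 = 0.3312 m³/s
Stations 1, 7 contribute zero (depth or velocity is 0).
Q = Σ qᵢ = 6.128 m³/s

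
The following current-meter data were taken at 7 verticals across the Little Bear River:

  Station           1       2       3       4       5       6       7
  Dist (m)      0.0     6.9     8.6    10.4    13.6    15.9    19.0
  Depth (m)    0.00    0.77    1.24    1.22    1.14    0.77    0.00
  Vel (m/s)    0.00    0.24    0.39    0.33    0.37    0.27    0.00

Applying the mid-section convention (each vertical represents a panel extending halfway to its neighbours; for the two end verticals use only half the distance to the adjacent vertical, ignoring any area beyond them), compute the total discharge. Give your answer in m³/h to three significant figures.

15700 m³/h

w_2 = (8.6 − 0.0)/2 = 4.3 m; q_2 = 0.24 × 0.77 × 4.3 = 0.7946 m³/s
w_3 = (10.4 − 6.9)/2 = 1.75 m; q_3 = 0.39 × 1.24 × 1.75 = 0.8463 m³/s
w_4 = (13.6 − 8.6)/2 = 2.5 m; q_4 = 0.33 × 1.22 × 2.5 = 1.007 m³/s
w_5 = (15.9 − 10.4)/2 = 2.75 m; q_5 = 0.37 × 1.14 × 2.75 = 1.160 m³/s
w_6 = (19.0 − 13.6)/2 = 2.7 m; q_6 = 0.27 × 0.77 × 2.7 = 0.5613 m³/s
Stations 1, 7 contribute zero (depth or velocity is 0).
Q = Σ qᵢ = 4.369 m³/s
= 4.369 × 3600 = 15730 m³/h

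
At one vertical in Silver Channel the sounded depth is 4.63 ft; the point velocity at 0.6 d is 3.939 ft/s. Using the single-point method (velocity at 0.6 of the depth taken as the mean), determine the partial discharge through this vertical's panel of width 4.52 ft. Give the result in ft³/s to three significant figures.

v̄ = v₀.₆ = 3.939 ft/s
q = v̄ × d × w = 3.939 × 4.63 × 4.52 = 82.43 ft³/s

82.4 ft³/s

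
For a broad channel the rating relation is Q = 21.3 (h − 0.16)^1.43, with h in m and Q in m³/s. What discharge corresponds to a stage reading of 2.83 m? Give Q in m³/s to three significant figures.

86.8 m³/s

Q = 21.3 × (2.83 − 0.16)^1.43 = 21.3 × 2.67^1.43 = 86.75 m³/s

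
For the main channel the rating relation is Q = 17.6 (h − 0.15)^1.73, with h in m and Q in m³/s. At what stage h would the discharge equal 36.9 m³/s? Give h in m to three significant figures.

h − h₀ = (Q/C)^(1/b) = (36.9/17.6)^(1/1.73) = 1.534 m
h = 0.15 + 1.534 = 1.684 m

1.68 m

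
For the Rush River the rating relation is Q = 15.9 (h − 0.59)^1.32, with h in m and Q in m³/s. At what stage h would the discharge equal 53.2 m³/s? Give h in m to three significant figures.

h − h₀ = (Q/C)^(1/b) = (53.2/15.9)^(1/1.32) = 2.497 m
h = 0.59 + 2.497 = 3.087 m

3.09 m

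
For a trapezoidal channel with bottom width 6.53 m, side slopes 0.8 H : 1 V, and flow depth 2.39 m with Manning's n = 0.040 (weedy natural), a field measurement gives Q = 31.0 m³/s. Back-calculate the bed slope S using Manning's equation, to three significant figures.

0.00203

A = (b + z·y)·y = (6.53 + 0.8×2.39)×2.39 = 20.18 m²
P = b + 2y√(1+z²) = 6.53 + 2×2.39×√(1+0.8²) = 12.65 m
R = A/P = 20.18/12.65 = 1.595 m
S = (Q·n / (1·A·R^(2/3)))² = (31.0×0.040 / (1×20.18×1.365))² = 0.002027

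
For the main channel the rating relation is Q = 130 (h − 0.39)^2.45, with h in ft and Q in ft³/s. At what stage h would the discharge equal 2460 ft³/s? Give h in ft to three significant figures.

h − h₀ = (Q/C)^(1/b) = (2460/130)^(1/2.45) = 3.321 ft
h = 0.39 + 3.321 = 3.711 ft

3.71 ft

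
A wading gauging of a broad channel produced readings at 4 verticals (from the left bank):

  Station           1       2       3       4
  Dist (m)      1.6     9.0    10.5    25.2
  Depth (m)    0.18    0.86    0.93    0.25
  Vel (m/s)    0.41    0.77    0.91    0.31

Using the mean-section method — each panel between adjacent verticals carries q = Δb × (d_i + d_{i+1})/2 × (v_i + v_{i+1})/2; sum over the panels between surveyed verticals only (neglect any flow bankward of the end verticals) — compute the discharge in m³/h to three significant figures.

31300 m³/h

Panel 1-2: Δb = 7.4 m, d̄ = (0.18+0.86)/2 = 0.52, v̄ = (0.41+0.77)/2 = 0.59 → q = 7.4×0.52×0.59 = 2.270 m³/s
Panel 2-3: Δb = 1.5 m, d̄ = (0.86+0.93)/2 = 0.895, v̄ = (0.77+0.91)/2 = 0.84 → q = 1.5×0.895×0.84 = 1.128 m³/s
Panel 3-4: Δb = 14.7 m, d̄ = (0.93+0.25)/2 = 0.59, v̄ = (0.91+0.31)/2 = 0.61 → q = 14.7×0.59×0.61 = 5.291 m³/s
Q = Σ q = 8.689 m³/s
= 8.689 × 3600 = 31280 m³/h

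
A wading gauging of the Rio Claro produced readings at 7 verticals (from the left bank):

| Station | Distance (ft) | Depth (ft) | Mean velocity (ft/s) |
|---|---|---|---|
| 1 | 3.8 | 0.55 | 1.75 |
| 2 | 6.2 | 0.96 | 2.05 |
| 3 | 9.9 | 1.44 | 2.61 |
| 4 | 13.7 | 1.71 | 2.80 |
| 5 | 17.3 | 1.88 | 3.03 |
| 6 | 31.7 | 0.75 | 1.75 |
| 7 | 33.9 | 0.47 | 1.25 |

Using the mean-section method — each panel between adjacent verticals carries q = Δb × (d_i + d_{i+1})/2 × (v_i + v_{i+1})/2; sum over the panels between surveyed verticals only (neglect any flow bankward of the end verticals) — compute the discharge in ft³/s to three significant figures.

96.1 ft³/s

Panel 1-2: Δb = 2.4 ft, d̄ = (0.55+0.96)/2 = 0.755, v̄ = (1.75+2.05)/2 = 1.9 → q = 2.4×0.755×1.9 = 3.443 ft³/s
Panel 2-3: Δb = 3.7 ft, d̄ = (0.96+1.44)/2 = 1.2, v̄ = (2.05+2.61)/2 = 2.33 → q = 3.7×1.2×2.33 = 10.35 ft³/s
Panel 3-4: Δb = 3.8 ft, d̄ = (1.44+1.71)/2 = 1.575, v̄ = (2.61+2.80)/2 = 2.705 → q = 3.8×1.575×2.705 = 16.19 ft³/s
Panel 4-5: Δb = 3.6 ft, d̄ = (1.71+1.88)/2 = 1.795, v̄ = (2.80+3.03)/2 = 2.915 → q = 3.6×1.795×2.915 = 18.84 ft³/s
Panel 5-6: Δb = 14.4 ft, d̄ = (1.88+0.75)/2 = 1.315, v̄ = (3.03+1.75)/2 = 2.39 → q = 14.4×1.315×2.39 = 45.26 ft³/s
Panel 6-7: Δb = 2.2 ft, d̄ = (0.75+0.47)/2 = 0.61, v̄ = (1.75+1.25)/2 = 1.5 → q = 2.2×0.61×1.5 = 2.013 ft³/s
Q = Σ q = 96.08 ft³/s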